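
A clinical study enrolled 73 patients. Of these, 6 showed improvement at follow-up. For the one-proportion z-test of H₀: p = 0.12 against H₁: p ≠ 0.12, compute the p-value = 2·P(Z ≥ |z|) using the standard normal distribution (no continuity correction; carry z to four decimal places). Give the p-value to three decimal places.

p-value = 0.320

With x = 6 successes in n = 73, p̂ = 0.08219.
Null standard error: √(0.12·0.88/73) = √0.001446575 = 0.038034.
Test statistic (full precision, shown to 4 dp): z = (6/73 − 0.12)/SE₀ ≈ -0.9941.
From the standard normal, 2·P(Z ≥ |z|) = 0.320.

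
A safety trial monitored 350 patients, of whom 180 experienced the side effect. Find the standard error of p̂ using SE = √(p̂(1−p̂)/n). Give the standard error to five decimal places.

The sample proportion is 180/350 = 0.51429.
p̂(1−p̂) = 0.51429·0.48571 = 0.249796.
Dividing by n and taking the root: √0.000713703 = 0.02672.

SE = 0.02672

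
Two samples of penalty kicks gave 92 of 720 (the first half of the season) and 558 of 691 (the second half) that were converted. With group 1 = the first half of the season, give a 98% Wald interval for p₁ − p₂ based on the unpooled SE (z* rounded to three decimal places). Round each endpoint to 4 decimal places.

p̂₁ = 0.12778, p̂₂ = 0.80753, so the observed difference is -0.67975.
Unpooled SE = √(p̂₁(1−p̂₁)/n₁ + p̂₂(1−p̂₂)/n₂) = √(0.000154793 + 0.000224932) = 0.019487.
The 98% critical value is z* = 2.326. Margin = 2.326·0.019487 = 0.04533.
CI: -0.67975 ± 0.04533 = (-0.7251, -0.6344).

(-0.7251, -0.6344)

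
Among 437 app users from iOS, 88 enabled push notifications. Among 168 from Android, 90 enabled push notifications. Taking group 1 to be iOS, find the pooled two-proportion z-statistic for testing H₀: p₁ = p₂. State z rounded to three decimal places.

z = -8.082

Sample proportions: p̂₁ = 88/437 = 0.20137 and p̂₂ = 90/168 = 0.53571.
Pooling: p̂ = 178/605 = 0.29421.
SE = √[p̂(1−p̂)(1/n₁+1/n₂)] = √[0.29421·0.70579·(1/437+1/168)] ≈ 0.041367.
z = (p̂₁ − p̂₂)/SE = (0.20137 − 0.53571)/0.041367 = -0.33434/0.041367 = -8.082.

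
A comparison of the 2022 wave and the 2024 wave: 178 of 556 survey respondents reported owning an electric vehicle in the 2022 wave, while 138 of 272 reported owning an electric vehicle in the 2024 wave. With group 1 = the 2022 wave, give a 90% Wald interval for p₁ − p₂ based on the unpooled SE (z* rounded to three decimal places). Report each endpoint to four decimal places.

p̂₁ = 0.32014, p̂₂ = 0.50735, so the observed difference is -0.18721.
SE = √(0.000391460 + 0.000918919) = √0.001310379 = 0.036199.
z* = 1.645 at the 90% level. Margin = 1.645·0.036199 = 0.05955.
Interval: -0.18721 ± 0.05955 → (-0.2468, -0.1277).

(-0.2468, -0.1277)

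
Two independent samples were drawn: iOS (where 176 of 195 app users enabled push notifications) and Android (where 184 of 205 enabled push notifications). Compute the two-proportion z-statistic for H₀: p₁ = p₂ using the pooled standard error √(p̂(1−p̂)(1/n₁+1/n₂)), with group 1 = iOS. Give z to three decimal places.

z = 0.167

p̂₁ = 176/195 = 0.90256, p̂₂ = 184/205 = 0.89756.
Pooled p̂ = (176+184)/(195+205) = 360/400 = 0.90000.
SE = √[p̂(1−p̂)(1/n₁+1/n₂)] = √[0.90000·0.10000·(1/195+1/205)] ≈ 0.030009.
z = (p̂₁ − p̂₂)/SE = (0.90256 − 0.89756)/0.030009 = 0.00500/0.030009 = 0.167.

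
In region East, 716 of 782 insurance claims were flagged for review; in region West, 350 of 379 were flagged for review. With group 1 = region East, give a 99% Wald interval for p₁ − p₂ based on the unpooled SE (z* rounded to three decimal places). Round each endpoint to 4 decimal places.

p̂₁ = 716/782 = 0.91560, p̂₂ = 350/379 = 0.92348; p̂₁ − p̂₂ = -0.00788.
SE = √(0.000098818 + 0.000186444) = √0.000285262 = 0.016890.
The 99% critical value is z* = 2.576. Margin of error = 0.04351.
Interval: -0.00788 ± 0.04351 → (-0.0514, 0.0356).

(-0.0514, 0.0356)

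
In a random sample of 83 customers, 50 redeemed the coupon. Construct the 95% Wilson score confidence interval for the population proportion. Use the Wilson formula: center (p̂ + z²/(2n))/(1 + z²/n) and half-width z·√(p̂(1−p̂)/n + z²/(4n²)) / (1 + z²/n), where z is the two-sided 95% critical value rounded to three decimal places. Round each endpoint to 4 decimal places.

Here p̂ = 50/83 = 0.60241 and z = 1.960 (z² = 3.841600).
Denominator 1 + z²/n = 1 + 3.841600/83 = 1.046284.
Adjusted center: (0.60241 + z²/(2n))/1.046284 = 0.59788.
Radicand: p̂(1−p̂)/n + z²/(4n²) = 0.002885690 + 0.000139411 = 0.003025101.
Half-width = z·√(radicand)/denom = 1.960·0.055001/1.046284 = 0.10303.
Interval: 0.59788 ± 0.10303 → (0.4948, 0.7009).

(0.4948, 0.7009)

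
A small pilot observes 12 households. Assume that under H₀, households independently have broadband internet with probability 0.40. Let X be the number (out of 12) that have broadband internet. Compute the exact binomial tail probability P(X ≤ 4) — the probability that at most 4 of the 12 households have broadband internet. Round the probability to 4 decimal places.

P = 0.4382

X is binomial with n = 12 and p = 0.40.
P(X ≤ 4) = Σ_{j=0}^{4} C(12,j)·0.40^j·0.60^{12−j}.
= 0.002177 + 0.017414 + 0.063852 + 0.141894 + 0.212841 = 0.4382.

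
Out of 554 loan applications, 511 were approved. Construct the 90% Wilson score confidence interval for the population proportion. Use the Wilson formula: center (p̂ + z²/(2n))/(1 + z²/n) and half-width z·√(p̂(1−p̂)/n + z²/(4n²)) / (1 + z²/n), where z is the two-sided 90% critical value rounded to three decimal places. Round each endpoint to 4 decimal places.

p̂ = 511/554 = 0.92238; z = 1.645, so z² = 2.706025.
1 + z²/n = 1.004885.
Adjusted center: (0.92238 + z²/(2n))/1.004885 = 0.92033.
Radicand: p̂(1−p̂)/n + z²/(4n²) = 0.000129229 + 0.000002204 = 0.000131433.
Half-width = 1.645·√0.000131433/1.004885 = 0.01877.
Interval: 0.92033 ± 0.01877 → (0.9016, 0.9391).

(0.9016, 0.9391)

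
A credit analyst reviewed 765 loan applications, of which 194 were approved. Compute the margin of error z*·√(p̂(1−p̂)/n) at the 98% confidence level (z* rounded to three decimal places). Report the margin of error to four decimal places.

With x = 194 successes in n = 765, p̂ = 0.25359.
SE(p̂) = √(0.25359·0.74641/765) = 0.015730.
z* = 2.326 at the 98% level.
ME = 2.326·0.015730 = 0.0366.

ME = 0.0366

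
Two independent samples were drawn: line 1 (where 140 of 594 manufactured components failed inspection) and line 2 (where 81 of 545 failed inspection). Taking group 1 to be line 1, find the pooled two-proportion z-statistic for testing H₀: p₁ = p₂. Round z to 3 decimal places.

z = 3.712

p̂₁ = 140/594 = 0.23569, p̂₂ = 81/545 = 0.14862.
Pooling: p̂ = 221/1139 = 0.19403.
SE = √[p̂(1−p̂)(1/n₁+1/n₂)] = √[0.19403·0.80597·(1/594+1/545)] ≈ 0.023457.
z = (p̂₁ − p̂₂)/SE = (0.23569 − 0.14862)/0.023457 = 0.08707/0.023457 = 3.712.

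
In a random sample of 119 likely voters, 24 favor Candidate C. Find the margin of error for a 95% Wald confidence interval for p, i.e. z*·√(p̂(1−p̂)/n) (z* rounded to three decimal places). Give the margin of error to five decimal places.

ME = 0.07209

p̂ = 24/119 = 0.20168.
SE = √(p̂(1−p̂)/n) = √(0.161006/119) = 0.036783.
For 95% confidence, z* = 1.960.
Margin of error = z*·SE = 1.960 × 0.036783 = 0.07209.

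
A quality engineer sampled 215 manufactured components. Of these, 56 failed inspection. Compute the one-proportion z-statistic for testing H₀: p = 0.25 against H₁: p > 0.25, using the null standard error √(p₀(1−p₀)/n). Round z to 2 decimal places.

z = 0.35

p̂ = 56/215 = 0.26047.
SE₀ = √(0.25·0.75/215) = 0.029531.
Test statistic: z = 0.01047/0.029531 = 0.35.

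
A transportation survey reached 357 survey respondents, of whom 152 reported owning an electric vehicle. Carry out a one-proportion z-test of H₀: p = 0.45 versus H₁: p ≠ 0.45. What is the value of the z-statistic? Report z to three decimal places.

The sample proportion is 152/357 = 0.42577.
Under H₀, SE = √(p₀(1−p₀)/n) = √(0.45·0.55/357) = √0.000693277 = 0.026330.
z = (p̂ − p₀)/SE = (0.42577 − 0.45)/0.026330 = -0.920.

z = -0.920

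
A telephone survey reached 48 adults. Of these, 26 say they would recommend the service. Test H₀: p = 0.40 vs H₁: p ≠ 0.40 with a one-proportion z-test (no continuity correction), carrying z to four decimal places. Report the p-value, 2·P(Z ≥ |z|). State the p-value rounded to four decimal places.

p̂ = 26/48 = 0.54167.
Under H₀, SE = √(p₀(1−p₀)/n) = √(0.40·0.60/48) = √0.005000000 = 0.070711.
z = (p̂ − p₀)/SE = (26/48 − 0.40)/0.070711 ≈ 2.0035.
From the standard normal, 2·P(Z ≥ |z|) = 0.0451.

p-value = 0.0451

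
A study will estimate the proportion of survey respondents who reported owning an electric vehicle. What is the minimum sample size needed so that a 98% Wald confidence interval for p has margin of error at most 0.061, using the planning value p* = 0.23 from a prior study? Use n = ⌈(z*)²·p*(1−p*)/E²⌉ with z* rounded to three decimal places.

n = 258

The 98% critical value is z* = 2.326.
p*(1−p*) = 0.23·0.77 = 0.1771.
Required n before rounding: 5.410276 × 0.1771 / 0.061² = 257.501.
Rounding up, n = 258.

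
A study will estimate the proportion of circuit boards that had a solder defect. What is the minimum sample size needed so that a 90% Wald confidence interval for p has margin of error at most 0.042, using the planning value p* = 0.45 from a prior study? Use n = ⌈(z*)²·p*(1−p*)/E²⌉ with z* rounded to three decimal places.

The 90% critical value is z* = 1.645.
p*(1−p*) = 0.45·0.55 = 0.2475.
(z*)²·p*(1−p*)/E² = 2.706025·0.2475/0.001764 = 379.672.
Rounding up, n = 380.

n = 380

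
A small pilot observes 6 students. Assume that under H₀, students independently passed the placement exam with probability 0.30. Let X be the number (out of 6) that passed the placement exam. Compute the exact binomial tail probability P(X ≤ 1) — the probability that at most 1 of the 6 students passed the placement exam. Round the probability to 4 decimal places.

X is binomial with n = 6 and p = 0.30.
P(X ≤ 1) = C(6,0)·0.30^0·0.70^6 + C(6,1)·0.30^1·0.70^5.
= 0.117649 + 0.302526 = 0.4202.

P = 0.4202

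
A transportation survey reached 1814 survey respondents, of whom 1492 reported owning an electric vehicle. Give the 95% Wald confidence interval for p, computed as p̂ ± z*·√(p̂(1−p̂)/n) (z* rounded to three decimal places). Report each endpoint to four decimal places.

The sample proportion is 1492/1814 = 0.82249.
SE(p̂) = √(0.82249·0.17751/1814) = 0.008971.
For 95% confidence, z* = 1.960.
Margin = 1.960·0.008971 = 0.01758.
So the interval runs from 0.8049 to 0.8401.

(0.8049, 0.8401)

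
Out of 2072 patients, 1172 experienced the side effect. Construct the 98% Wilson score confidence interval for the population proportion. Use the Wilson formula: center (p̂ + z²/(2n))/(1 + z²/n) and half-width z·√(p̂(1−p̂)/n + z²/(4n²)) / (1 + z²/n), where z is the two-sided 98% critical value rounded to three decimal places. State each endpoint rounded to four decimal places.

(0.5402, 0.5908)

Here p̂ = 1172/2072 = 0.56564 and z = 2.326 (z² = 5.410276).
1 + z²/n = 1.002611.
Adjusted center: (0.56564 + z²/(2n))/1.002611 = 0.56547.
Radicand: p̂(1−p̂)/n + z²/(4n²) = 0.000118577 + 0.000000315 = 0.000118892.
Half-width = z·√(radicand)/denom = 2.326·0.010904/1.002611 = 0.02530.
CI: 0.56547 ± 0.02530 = (0.5402, 0.5908).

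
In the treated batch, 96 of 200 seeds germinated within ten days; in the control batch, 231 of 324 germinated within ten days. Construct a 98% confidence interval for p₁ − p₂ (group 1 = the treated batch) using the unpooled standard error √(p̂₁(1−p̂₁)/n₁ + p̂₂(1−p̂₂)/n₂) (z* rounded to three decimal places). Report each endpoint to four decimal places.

(-0.3338, -0.1321)

p̂₁ = 96/200 = 0.48000, p̂₂ = 231/324 = 0.71296; p̂₁ − p̂₂ = -0.23296.
Unpooled SE = √(p̂₁(1−p̂₁)/n₁ + p̂₂(1−p̂₂)/n₂) = √(0.001248000 + 0.000631626) = 0.043355.
For 98% confidence, z* = 2.326. Margin = 2.326·0.043355 = 0.10084.
Interval: -0.23296 ± 0.10084 → (-0.3338, -0.1321).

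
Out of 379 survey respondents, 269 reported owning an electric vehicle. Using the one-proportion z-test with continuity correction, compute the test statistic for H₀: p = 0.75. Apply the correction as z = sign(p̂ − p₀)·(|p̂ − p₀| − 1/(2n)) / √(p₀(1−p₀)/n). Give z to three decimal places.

p̂ = 269/379 = 0.70976. p̂ − p₀ = -0.040237.
Continuity correction 1/(2n) = 1/758 = 0.001319.
Corrected numerator: |-0.040237| − 0.001319 = 0.038918.
Under H₀, SE = √(p₀(1−p₀)/n) = √(0.75·0.25/379) = √0.000494723 = 0.022242.
z = (−)0.038918/0.022242 = -1.750.

z = -1.750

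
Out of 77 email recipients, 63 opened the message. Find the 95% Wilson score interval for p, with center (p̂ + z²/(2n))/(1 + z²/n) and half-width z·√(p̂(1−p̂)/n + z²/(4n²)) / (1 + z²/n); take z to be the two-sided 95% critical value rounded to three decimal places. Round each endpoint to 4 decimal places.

(0.7176, 0.8885)

p̂ = 63/77 = 0.81818; z = 1.960, so z² = 3.841600.
1 + z²/n = 1.049891.
Center = (0.81818 + 0.024945)/1.049891 = 0.80306.
Radicand: p̂(1−p̂)/n + z²/(4n²) = 0.001931952 + 0.000161983 = 0.002093935.
Half-width = z·√(radicand)/denom = 1.960·0.045760/1.049891 = 0.08543.
So the interval runs from 0.7176 to 0.8885.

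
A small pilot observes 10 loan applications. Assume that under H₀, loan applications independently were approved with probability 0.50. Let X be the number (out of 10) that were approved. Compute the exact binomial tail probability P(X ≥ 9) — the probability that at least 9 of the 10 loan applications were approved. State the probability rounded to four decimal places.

X ~ Binomial(n=10, p=0.50).
P(X ≥ 9) = C(10,9)·0.50^9·0.50^1 + C(10,10)·0.50^10·0.50^0.
= 0.009766 + 0.000977 = 0.0107.

P = 0.0107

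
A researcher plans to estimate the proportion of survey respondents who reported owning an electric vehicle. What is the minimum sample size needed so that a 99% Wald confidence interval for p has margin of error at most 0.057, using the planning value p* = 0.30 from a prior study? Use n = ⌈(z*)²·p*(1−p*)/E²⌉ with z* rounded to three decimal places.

n = 429

z* = 2.576 at the 99% level.
p*(1−p*) = 0.30·0.70 = 0.2100.
(z*)²·p*(1−p*)/E² = 6.635776·0.2100/0.003249 = 428.905.
⌈428.905⌉ = 429.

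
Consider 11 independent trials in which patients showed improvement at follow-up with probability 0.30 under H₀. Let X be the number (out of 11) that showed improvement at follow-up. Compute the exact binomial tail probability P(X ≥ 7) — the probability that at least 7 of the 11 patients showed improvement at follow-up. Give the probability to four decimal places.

X is binomial with n = 11 and p = 0.30.
P(X ≥ 7) = Σ_{j=7}^{11} C(11,j)·0.30^j·0.70^{11−j}.
= 0.017328 + 0.003713 + 0.000530 + 0.000045 + 0.000002 = 0.0216.

P = 0.0216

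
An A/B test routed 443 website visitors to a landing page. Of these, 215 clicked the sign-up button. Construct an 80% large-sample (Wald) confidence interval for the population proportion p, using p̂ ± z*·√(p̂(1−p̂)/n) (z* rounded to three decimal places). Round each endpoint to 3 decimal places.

(0.455, 0.516)

The sample proportion is 215/443 = 0.48533.
SE(p̂) = √(0.48533·0.51467/443) = 0.023745.
For 80% confidence, z* = 1.282.
Margin of error: 1.282 × 0.023745 = 0.03044.
CI: 0.48533 ± 0.03044 = (0.455, 0.516).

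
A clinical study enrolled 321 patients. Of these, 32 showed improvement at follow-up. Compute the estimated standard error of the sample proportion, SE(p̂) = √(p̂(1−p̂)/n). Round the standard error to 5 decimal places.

p̂ = 32/321 = 0.09969.
p̂(1−p̂) = 0.089752.
SE = √(0.089752/321) = √0.000279601 = 0.01672.

SE = 0.01672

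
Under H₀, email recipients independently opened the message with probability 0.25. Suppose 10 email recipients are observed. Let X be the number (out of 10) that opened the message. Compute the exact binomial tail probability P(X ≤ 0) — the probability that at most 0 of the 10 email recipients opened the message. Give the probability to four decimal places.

X ~ Binomial(n=10, p=0.25).
P(X ≤ 0) = C(10,0)·0.25^0·0.75^10.
= 0.056314 = 0.0563.

P = 0.0563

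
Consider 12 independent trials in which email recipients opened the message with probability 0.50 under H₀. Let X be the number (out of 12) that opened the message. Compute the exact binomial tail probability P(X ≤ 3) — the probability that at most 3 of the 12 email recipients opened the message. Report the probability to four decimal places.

P = 0.0730

X ~ Binomial(n=12, p=0.50).
P(X ≤ 3) = C(12,0)·0.50^0·0.50^12 + C(12,1)·0.50^1·0.50^11 + C(12,2)·0.50^2·0.50^10 + C(12,3)·0.50^3·0.50^9.
= 0.000244 + 0.002930 + 0.016113 + 0.053711 = 0.0730.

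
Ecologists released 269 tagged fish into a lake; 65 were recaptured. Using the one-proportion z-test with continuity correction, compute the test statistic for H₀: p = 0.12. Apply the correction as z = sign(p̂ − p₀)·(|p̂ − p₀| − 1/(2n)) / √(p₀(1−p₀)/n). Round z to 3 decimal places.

Sample proportion p̂ = 65/269 = 0.24164. p̂ − p₀ = 0.121636.
1/(2n) = 0.001859.
Corrected numerator: |0.121636| − 0.001859 = 0.119777.
SE₀ = √(0.12·0.88/269) = 0.019813.
z = (+)0.119777/0.019813 = 6.045.

z = 6.045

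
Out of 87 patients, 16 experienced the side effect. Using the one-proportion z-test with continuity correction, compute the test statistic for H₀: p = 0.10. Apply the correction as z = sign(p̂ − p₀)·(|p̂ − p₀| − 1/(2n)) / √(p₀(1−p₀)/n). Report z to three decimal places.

z = 2.430

With x = 16 successes in n = 87, p̂ = 0.18391. p̂ − p₀ = 0.083908.
1/(2n) = 0.005747.
Corrected numerator: |0.083908| − 0.005747 = 0.078161.
Under H₀, SE = √(p₀(1−p₀)/n) = √(0.10·0.90/87) = √0.001034483 = 0.032163.
z = (+)0.078161/0.032163 = 2.430.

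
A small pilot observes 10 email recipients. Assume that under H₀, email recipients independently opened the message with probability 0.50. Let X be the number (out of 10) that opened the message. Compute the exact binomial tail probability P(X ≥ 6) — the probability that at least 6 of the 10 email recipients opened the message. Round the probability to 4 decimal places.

X is binomial with n = 10 and p = 0.50.
P(X ≥ 6) = Σ_{j=6}^{10} C(10,j)·0.50^j·0.50^{10−j}.
= 0.205078 + 0.117188 + 0.043945 + 0.009766 + 0.000977 = 0.3770.

P = 0.3770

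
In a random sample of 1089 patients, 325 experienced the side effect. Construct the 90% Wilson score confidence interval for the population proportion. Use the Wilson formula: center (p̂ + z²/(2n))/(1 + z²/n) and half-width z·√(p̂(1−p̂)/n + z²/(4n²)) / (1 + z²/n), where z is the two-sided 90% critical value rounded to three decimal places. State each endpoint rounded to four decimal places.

(0.2762, 0.3217)

Here p̂ = 325/1089 = 0.29844 and z = 1.645 (z² = 2.706025).
Denominator 1 + z²/n = 1 + 2.706025/1089 = 1.002485.
Adjusted center: (0.29844 + z²/(2n))/1.002485 = 0.29894.
Radicand: p̂(1−p̂)/n + z²/(4n²) = 0.000192262 + 0.000000570 = 0.000192832.
Half-width = 1.645·√0.000192832/1.002485 = 0.02279.
CI: 0.29894 ± 0.02279 = (0.2762, 0.3217).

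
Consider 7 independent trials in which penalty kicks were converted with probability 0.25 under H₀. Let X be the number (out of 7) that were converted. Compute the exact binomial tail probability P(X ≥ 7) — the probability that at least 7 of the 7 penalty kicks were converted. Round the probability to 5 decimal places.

P = 0.00006

X ~ Binomial(n=7, p=0.25).
P(X ≥ 7) = C(7,7)·0.25^7·0.75^0.
= 0.000061 = 0.00006.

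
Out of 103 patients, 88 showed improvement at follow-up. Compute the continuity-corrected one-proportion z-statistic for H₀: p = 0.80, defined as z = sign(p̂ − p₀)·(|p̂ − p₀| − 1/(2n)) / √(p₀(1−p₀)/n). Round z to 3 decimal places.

p̂ = 88/103 = 0.85437. p̂ − p₀ = 0.054369.
Continuity correction 1/(2n) = 1/206 = 0.004854.
Corrected numerator: |0.054369| − 0.004854 = 0.049515.
Null standard error: √(0.80·0.20/103) = √0.001553398 = 0.039413.
z = +0.049515/0.039413 = 1.256.

z = 1.256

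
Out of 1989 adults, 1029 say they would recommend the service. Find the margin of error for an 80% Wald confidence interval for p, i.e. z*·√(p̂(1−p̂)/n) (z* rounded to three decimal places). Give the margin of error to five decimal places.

p̂ = 1029/1989 = 0.51735.
SE(p̂) = √(0.51735·0.48265/1989) = 0.011204.
The 80% critical value is z* = 1.282.
Margin of error = z*·SE = 1.282 × 0.011204 = 0.01436.

ME = 0.01436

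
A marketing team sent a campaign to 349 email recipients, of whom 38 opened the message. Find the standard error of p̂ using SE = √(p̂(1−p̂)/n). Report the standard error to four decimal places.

SE = 0.0167

The sample proportion is 38/349 = 0.10888.
p̂(1−p̂) = 0.097025.
SE = √(0.097025/349) = √0.000278009 = 0.0167.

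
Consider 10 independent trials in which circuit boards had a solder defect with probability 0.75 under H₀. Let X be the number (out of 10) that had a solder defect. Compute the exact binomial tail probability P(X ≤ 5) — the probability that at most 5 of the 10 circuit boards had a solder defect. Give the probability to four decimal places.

X ~ Binomial(n=10, p=0.75).
P(X ≤ 5) = Σ_{j=0}^{5} C(10,j)·0.75^j·0.25^{10−j}.
= 0.000001 + 0.000029 + 0.000386 + 0.003090 + 0.016222 + 0.058399 = 0.0781.

P = 0.0781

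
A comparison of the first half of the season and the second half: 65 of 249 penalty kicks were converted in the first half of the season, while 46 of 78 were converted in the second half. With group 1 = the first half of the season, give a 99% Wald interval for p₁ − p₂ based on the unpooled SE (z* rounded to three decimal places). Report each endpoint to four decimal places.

p̂₁ = 0.26104, p̂₂ = 0.58974, so the observed difference is -0.32870.
Unpooled SE = √(p̂₁(1−p̂₁)/n₁ + p̂₂(1−p̂₂)/n₂) = √(0.000774699 + 0.003101873) = 0.062262.
The 99% critical value is z* = 2.576. Margin of error = 0.16039.
Interval: -0.32870 ± 0.16039 → (-0.4891, -0.1683).

(-0.4891, -0.1683)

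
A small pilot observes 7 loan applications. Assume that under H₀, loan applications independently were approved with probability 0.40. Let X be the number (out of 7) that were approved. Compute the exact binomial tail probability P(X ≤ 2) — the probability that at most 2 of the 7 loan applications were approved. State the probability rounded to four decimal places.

P = 0.4199

X ~ Binomial(n=7, p=0.40).
P(X ≤ 2) = C(7,0)·0.40^0·0.60^7 + C(7,1)·0.40^1·0.60^6 + C(7,2)·0.40^2·0.60^5.
= 0.027994 + 0.130637 + 0.261274 = 0.4199.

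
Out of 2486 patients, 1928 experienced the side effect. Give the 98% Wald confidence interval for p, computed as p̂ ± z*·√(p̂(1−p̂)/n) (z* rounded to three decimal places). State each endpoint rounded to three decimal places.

Sample proportion p̂ = 1928/2486 = 0.77554.
SE = √(p̂(1−p̂)/n) = √(0.174076/2486) = 0.008368.
z* = 2.326 at the 98% level.
Margin = 2.326·0.008368 = 0.01946.
So the interval runs from 0.756 to 0.795.

(0.756, 0.795)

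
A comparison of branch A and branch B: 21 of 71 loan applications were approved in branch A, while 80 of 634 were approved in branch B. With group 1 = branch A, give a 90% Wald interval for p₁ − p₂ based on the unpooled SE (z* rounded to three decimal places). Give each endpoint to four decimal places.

p̂₁ = 0.29577, p̂₂ = 0.12618, so the observed difference is 0.16959.
Unpooled SE = √(p̂₁(1−p̂₁)/n₁ + p̂₂(1−p̂₂)/n₂) = √(0.002933690 + 0.000173913) = 0.055746.
For 90% confidence, z* = 1.645. Margin = 1.645·0.055746 = 0.09170.
CI: 0.16959 ± 0.09170 = (0.0779, 0.2613).

(0.0779, 0.2613)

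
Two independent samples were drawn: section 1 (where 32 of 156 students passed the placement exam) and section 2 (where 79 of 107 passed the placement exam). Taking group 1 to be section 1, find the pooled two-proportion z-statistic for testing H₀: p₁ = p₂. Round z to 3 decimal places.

p̂₁ = 32/156 = 0.20513, p̂₂ = 79/107 = 0.73832.
Pooled p̂ = (32+79)/(156+107) = 111/263 = 0.42205.
Pooled SE = √[0.2439243·0.01575605] ≈ 0.061994.
z = -0.53319/0.061994 = -8.601.

z = -8.601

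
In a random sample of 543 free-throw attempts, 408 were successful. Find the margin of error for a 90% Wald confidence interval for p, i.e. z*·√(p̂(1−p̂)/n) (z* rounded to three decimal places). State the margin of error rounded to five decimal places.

ME = 0.03051

Sample proportion p̂ = 408/543 = 0.75138.
SE(p̂) = √(0.75138·0.24862/543) = 0.018548.
The 90% critical value is z* = 1.645.
ME = 1.645·0.018548 = 0.03051.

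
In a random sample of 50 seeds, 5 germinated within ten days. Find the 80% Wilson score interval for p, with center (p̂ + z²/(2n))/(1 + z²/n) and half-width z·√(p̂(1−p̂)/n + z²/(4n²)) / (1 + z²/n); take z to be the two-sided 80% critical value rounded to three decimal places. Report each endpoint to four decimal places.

(0.0577, 0.1677)

Here p̂ = 5/50 = 0.10000 and z = 1.282 (z² = 1.643524).
Denominator 1 + z²/n = 1 + 1.643524/50 = 1.032870.
Adjusted center: (0.10000 + z²/(2n))/1.032870 = 0.11273.
Radicand: p̂(1−p̂)/n + z²/(4n²) = 0.001800000 + 0.000164352 = 0.001964352.
Half-width = 1.282·√0.001964352/1.032870 = 0.05501.
CI: 0.11273 ± 0.05501 = (0.0577, 0.1677).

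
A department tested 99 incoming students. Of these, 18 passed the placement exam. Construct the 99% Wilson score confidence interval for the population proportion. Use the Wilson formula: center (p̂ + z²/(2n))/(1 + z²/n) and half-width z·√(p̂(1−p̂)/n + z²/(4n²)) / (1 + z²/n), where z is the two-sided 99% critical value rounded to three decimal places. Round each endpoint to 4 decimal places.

(0.1031, 0.3005)

p̂ = 18/99 = 0.18182; z = 2.576, so z² = 6.635776.
Denominator 1 + z²/n = 1 + 6.635776/99 = 1.067028.
Center = (0.18182 + 0.033514)/1.067028 = 0.20181.
Radicand: p̂(1−p̂)/n + z²/(4n²) = 0.001502630 + 0.000169263 = 0.001671893.
Half-width = 2.576·√0.001671893/1.067028 = 0.09871.
CI: 0.20181 ± 0.09871 = (0.1031, 0.3005).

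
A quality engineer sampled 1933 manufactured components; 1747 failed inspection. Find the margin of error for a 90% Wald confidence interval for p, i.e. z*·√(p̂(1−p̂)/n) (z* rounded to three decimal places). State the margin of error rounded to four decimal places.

Sample proportion p̂ = 1747/1933 = 0.90378.
SE = √(p̂(1−p̂)/n) = √(0.086965/1933) = 0.006707.
z* = 1.645 at the 90% level.
Margin of error = z*·SE = 1.645 × 0.006707 = 0.0110.

ME = 0.0110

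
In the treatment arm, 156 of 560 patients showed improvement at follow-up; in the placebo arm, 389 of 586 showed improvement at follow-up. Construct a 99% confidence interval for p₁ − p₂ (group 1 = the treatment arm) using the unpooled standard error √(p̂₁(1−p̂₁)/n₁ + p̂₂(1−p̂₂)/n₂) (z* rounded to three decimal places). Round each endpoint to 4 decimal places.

(-0.4553, -0.3152)

p̂₁ = 0.27857, p̂₂ = 0.66382, so the observed difference is -0.38525.
Unpooled SE = √(p̂₁(1−p̂₁)/n₁ + p̂₂(1−p̂₂)/n₂) = √(0.000358874 + 0.000380823) = 0.027197.
z* = 2.576 at the 99% level. Margin of error = 0.07006.
Interval: -0.38525 ± 0.07006 → (-0.4553, -0.3152).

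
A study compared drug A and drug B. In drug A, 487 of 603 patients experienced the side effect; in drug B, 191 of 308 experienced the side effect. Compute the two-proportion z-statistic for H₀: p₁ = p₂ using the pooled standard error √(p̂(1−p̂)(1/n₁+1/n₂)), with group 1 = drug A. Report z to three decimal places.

p̂₁ = 487/603 = 0.80763, p̂₂ = 191/308 = 0.62013.
Pooled p̂ = (487+191)/(603+308) = 678/911 = 0.74424.
Pooled SE = √[0.1903482·0.00490513] ≈ 0.030556.
z = (p̂₁ − p̂₂)/SE = (0.80763 − 0.62013)/0.030556 = 0.18750/0.030556 = 6.136.

z = 6.136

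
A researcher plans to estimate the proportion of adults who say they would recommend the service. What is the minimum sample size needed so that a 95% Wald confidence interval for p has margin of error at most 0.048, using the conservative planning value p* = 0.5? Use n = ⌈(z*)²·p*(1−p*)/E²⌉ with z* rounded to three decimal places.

For 95% confidence, z* = 1.960.
p*(1−p*) = 0.2500.
Required n before rounding: 3.841600 × 0.2500 / 0.048² = 416.840.
⌈416.840⌉ = 417.

n = 417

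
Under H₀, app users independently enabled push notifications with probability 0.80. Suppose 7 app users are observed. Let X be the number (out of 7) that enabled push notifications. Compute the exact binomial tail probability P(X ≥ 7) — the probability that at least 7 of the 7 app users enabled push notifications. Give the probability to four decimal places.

P = 0.2097

X ~ Binomial(n=7, p=0.80).
P(X ≥ 7) = C(7,7)·0.80^7·0.20^0.
= 0.209715 = 0.2097.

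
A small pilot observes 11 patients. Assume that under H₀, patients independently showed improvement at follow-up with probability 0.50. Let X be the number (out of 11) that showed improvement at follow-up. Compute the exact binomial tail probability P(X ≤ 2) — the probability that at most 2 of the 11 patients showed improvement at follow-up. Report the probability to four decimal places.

P = 0.0327

X is binomial with n = 11 and p = 0.50.
P(X ≤ 2) = C(11,0)·0.50^0·0.50^11 + C(11,1)·0.50^1·0.50^10 + C(11,2)·0.50^2·0.50^9.
= 0.000488 + 0.005371 + 0.026855 = 0.0327.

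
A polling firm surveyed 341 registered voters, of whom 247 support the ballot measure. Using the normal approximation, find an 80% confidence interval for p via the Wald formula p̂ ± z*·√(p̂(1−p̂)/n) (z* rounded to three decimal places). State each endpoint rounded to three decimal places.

(0.693, 0.755)

p̂ = 247/341 = 0.72434.
SE = √(p̂(1−p̂)/n) = √(0.199671/341) = 0.024198.
z* = 1.282 at the 80% level.
Margin of error: 1.282 × 0.024198 = 0.03102.
So the interval runs from 0.693 to 0.755.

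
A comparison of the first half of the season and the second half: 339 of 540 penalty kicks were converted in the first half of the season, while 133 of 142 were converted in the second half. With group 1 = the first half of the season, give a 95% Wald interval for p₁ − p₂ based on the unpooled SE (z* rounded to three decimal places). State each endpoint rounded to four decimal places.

(-0.3660, -0.2517)

p̂₁ = 339/540 = 0.62778, p̂₂ = 133/142 = 0.93662; p̂₁ − p̂₂ = -0.30884.
Unpooled SE = √(p̂₁(1−p̂₁)/n₁ + p̂₂(1−p̂₂)/n₂) = √(0.000432727 + 0.000418051) = 0.029168.
For 95% confidence, z* = 1.960. Margin of error = 0.05717.
So the interval runs from -0.3660 to -0.2517.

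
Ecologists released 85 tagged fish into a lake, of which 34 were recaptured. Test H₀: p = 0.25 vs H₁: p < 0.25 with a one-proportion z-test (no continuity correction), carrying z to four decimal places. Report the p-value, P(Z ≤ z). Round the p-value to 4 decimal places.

The sample proportion is 34/85 = 0.40000.
Under H₀, SE = √(p₀(1−p₀)/n) = √(0.25·0.75/85) = √0.002205882 = 0.046967.
Test statistic (full precision, shown to 4 dp): z = (34/85 − 0.25)/SE₀ ≈ 3.1937.
From the standard normal, P(Z ≤ z) = 0.9993.

p-value = 0.9993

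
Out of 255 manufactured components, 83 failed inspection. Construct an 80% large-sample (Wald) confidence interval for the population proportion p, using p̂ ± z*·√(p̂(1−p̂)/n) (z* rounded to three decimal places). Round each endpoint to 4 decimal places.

(0.2879, 0.3631)

The sample proportion is 83/255 = 0.32549.
SE(p̂) = √(0.32549·0.67451/255) = 0.029342.
z* = 1.282 at the 80% level.
Margin of error: 1.282 × 0.029342 = 0.03762.
CI: 0.32549 ± 0.03762 = (0.2879, 0.3631).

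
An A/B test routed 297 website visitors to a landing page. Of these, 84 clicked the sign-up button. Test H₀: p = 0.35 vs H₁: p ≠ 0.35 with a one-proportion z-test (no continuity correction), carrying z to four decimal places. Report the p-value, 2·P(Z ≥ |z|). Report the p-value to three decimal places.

Sample proportion p̂ = 84/297 = 0.28283.
Under H₀, SE = √(p₀(1−p₀)/n) = √(0.35·0.65/297) = √0.000765993 = 0.027677.
z = (p̂ − p₀)/SE = (84/297 − 0.35)/0.027677 ≈ -2.4270.
p-value = 2·P(Z ≥ |z|) with z = -2.4270 → 0.015.

p-value = 0.015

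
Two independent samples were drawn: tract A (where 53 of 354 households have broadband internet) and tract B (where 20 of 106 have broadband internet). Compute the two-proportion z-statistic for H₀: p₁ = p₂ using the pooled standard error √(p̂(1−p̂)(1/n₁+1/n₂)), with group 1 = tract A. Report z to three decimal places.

z = -0.963

p̂₁ = 53/354 = 0.14972, p̂₂ = 20/106 = 0.18868.
Pooling: p̂ = 73/460 = 0.15870.
SE = √[p̂(1−p̂)(1/n₁+1/n₂)] = √[0.15870·0.84130·(1/354+1/106)] ≈ 0.040456.
z = -0.03896/0.040456 = -0.963.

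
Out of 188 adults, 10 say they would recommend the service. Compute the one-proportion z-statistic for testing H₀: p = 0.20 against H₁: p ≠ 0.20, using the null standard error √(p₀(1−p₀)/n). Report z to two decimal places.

The sample proportion is 10/188 = 0.05319.
Under H₀, SE = √(p₀(1−p₀)/n) = √(0.20·0.80/188) = √0.000851064 = 0.029173.
Test statistic: z = -0.14681/0.029173 = -5.03.

z = -5.03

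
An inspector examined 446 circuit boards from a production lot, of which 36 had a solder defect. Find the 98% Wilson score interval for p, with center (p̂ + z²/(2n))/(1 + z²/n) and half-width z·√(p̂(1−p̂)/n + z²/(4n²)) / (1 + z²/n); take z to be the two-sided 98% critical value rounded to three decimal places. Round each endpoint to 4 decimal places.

p̂ = 36/446 = 0.08072; z = 2.326, so z² = 5.410276.
Denominator 1 + z²/n = 1 + 5.410276/446 = 1.012131.
Adjusted center: (0.08072 + z²/(2n))/1.012131 = 0.08574.
Radicand: p̂(1−p̂)/n + z²/(4n²) = 0.000166373 + 0.000006800 = 0.000173173.
Half-width = z·√(radicand)/denom = 2.326·0.013159/1.012131 = 0.03024.
Interval: 0.08574 ± 0.03024 → (0.0555, 0.1160).

(0.0555, 0.1160)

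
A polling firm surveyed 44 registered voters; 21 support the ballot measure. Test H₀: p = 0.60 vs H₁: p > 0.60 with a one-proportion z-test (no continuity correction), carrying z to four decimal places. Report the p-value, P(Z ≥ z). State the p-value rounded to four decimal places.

p-value = 0.9517

Sample proportion p̂ = 21/44 = 0.47727.
Null standard error: √(0.60·0.40/44) = √0.005454545 = 0.073855.
Test statistic (full precision, shown to 4 dp): z = (21/44 − 0.60)/SE₀ ≈ -1.6617.
p-value = P(Z ≥ z) with z = -1.6617 → 0.9517.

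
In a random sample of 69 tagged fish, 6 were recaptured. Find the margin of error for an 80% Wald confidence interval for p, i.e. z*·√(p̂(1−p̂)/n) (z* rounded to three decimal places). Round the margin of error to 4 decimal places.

ME = 0.0435

The sample proportion is 6/69 = 0.08696.
Standard error of p̂: √(0.079395/69) = √0.001150653 = 0.033921.
The 80% critical value is z* = 1.282.
So ME = 0.0435.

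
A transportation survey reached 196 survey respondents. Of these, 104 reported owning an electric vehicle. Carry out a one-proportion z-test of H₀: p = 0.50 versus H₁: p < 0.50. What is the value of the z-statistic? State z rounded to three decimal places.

Sample proportion p̂ = 104/196 = 0.53061.
SE₀ = √(0.50·0.50/196) = 0.035714.
z = (0.53061 − 0.50)/0.035714 = 0.03061/0.035714 = 0.857.

z = 0.857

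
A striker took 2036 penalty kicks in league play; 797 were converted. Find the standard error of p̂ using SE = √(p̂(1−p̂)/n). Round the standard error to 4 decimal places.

The sample proportion is 797/2036 = 0.39145.
p̂(1−p̂) = 0.238217.
Dividing by n and taking the root: √0.000117002 = 0.0108.

SE = 0.0108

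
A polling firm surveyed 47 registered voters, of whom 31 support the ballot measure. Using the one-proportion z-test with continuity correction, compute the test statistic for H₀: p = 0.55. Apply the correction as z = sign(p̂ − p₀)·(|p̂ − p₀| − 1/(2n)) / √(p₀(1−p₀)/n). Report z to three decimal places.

Sample proportion p̂ = 31/47 = 0.65957. p̂ − p₀ = 0.109574.
1/(2n) = 0.010638.
Corrected numerator: |0.109574| − 0.010638 = 0.098936.
SE₀ = √(0.55·0.45/47) = 0.072567.
z = (+)0.098936/0.072567 = 1.363.

z = 1.363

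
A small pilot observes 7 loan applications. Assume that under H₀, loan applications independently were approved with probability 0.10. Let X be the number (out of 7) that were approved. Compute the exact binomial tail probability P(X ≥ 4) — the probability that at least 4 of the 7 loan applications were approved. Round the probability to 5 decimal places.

X ~ Binomial(n=7, p=0.10).
P(X ≥ 4) = C(7,4)·0.10^4·0.90^3 + C(7,5)·0.10^5·0.90^2 + C(7,6)·0.10^6·0.90^1 + C(7,7)·0.10^7·0.90^0.
= 0.002552 + 0.000170 + 0.000006 + 0.000000 = 0.00273.

P = 0.00273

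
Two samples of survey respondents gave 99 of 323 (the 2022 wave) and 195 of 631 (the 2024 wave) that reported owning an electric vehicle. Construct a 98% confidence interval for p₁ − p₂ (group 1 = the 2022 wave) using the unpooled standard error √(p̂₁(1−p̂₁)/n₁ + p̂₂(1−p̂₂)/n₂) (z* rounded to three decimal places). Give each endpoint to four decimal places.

(-0.0760, 0.0709)

p̂₁ = 0.30650, p̂₂ = 0.30903, so the observed difference is -0.00253.
SE = √(0.000658075 + 0.000338402) = √0.000996477 = 0.031567.
For 98% confidence, z* = 2.326. Margin of error = 0.07342.
CI: -0.00253 ± 0.07342 = (-0.0760, 0.0709).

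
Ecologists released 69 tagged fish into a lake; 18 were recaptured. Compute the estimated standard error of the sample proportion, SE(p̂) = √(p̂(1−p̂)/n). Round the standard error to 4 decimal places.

SE = 0.0529

The sample proportion is 18/69 = 0.26087.
p̂(1−p̂) = 0.192817.
Dividing by n and taking the root: √0.002794449 = 0.0529.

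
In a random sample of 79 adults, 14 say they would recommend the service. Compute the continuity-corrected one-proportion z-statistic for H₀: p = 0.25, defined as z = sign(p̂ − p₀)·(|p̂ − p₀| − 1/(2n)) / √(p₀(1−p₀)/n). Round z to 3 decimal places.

z = -1.364

The sample proportion is 14/79 = 0.17722. p̂ − p₀ = -0.072785.
1/(2n) = 0.006329.
Corrected numerator: |-0.072785| − 0.006329 = 0.066456.
Null standard error: √(0.25·0.75/79) = √0.002373418 = 0.048718.
z = −0.066456/0.048718 = -1.364.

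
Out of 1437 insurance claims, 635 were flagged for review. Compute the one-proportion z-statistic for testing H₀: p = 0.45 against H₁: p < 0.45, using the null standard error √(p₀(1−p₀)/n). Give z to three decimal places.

With x = 635 successes in n = 1437, p̂ = 0.44189.
SE₀ = √(0.45·0.55/1437) = 0.013124.
Test statistic: z = -0.00811/0.013124 = -0.618.

z = -0.618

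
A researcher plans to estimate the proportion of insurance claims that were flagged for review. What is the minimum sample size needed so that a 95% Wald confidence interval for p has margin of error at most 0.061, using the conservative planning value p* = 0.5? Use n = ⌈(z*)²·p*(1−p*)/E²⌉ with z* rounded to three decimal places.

n = 259

For 95% confidence, z* = 1.960.
p*(1−p*) = 0.50·0.50 = 0.2500.
(z*)²·p*(1−p*)/E² = 3.841600·0.2500/0.003721 = 258.103.
⌈258.103⌉ = 259.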